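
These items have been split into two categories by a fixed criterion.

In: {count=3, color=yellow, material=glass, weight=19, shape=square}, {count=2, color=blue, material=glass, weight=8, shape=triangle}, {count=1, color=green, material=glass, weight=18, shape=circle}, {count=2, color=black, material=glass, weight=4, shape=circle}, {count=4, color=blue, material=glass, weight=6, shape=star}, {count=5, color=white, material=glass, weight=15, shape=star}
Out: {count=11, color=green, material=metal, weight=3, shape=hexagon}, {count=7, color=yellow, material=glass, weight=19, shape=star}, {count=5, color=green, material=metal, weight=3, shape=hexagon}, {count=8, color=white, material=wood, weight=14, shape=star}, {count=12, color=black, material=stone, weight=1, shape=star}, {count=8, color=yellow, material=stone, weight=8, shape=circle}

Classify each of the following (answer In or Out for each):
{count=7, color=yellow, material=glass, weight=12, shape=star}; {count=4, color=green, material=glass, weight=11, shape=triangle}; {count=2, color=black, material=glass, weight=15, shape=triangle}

Rule: material is glass AND count ≤ 5. This holds for each 'In' example and fails for each 'Out' one.

Out, In, In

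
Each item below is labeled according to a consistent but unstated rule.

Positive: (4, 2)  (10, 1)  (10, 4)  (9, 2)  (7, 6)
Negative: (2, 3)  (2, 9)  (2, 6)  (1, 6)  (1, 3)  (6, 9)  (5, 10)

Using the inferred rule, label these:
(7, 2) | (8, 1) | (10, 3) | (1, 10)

Positive, Positive, Positive, Negative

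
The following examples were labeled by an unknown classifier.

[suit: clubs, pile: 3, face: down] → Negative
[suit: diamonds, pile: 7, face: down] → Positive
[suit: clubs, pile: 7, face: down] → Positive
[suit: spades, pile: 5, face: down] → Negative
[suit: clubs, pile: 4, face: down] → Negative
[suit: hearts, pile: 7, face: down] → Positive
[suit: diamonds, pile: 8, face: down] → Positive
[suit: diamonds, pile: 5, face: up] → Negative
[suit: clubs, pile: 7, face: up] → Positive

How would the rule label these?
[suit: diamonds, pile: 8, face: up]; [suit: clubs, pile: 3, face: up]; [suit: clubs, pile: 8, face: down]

Rule: pile ≥ 7. This holds for each 'Positive' example and fails for each 'Negative' one.
[suit: diamonds, pile: 8, face: up] → pile = 8 → Positive. [suit: clubs, pile: 3, face: up] → pile = 3 → Negative. [suit: clubs, pile: 8, face: down] → pile = 8 → Positive.

Positive, Negative, Positive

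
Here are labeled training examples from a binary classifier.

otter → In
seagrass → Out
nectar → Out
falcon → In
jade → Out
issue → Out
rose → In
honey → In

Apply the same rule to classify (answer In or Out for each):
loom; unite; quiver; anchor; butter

The rule appears to be: contains 'o'.
loom: has 'o' — satisfies this, so In.
unite: no 'o' — does not pass, so Out.
quiver: no 'o' — does not pass, so Out.
anchor: has 'o' — satisfies this, so In.
butter: no 'o' — does not pass, so Out.

In, Out, Out, In, Out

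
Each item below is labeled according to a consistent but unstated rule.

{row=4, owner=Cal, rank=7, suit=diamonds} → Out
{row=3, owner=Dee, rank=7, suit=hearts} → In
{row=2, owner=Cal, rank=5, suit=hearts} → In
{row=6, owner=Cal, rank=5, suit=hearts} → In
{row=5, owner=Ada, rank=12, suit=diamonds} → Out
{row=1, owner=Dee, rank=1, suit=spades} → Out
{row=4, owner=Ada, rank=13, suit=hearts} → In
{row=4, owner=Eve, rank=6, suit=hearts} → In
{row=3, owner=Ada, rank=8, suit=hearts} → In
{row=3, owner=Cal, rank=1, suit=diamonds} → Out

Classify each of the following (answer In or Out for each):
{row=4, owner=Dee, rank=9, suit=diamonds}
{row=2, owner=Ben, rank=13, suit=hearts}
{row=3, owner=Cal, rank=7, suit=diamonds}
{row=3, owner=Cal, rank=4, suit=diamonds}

Comparing the two groups points to one rule — suit is hearts.
{row=4, owner=Dee, rank=9, suit=diamonds}: Out (suit is diamonds). {row=2, owner=Ben, rank=13, suit=hearts}: In (suit is hearts). {row=3, owner=Cal, rank=7, suit=diamonds}: Out (suit is diamonds). {row=3, owner=Cal, rank=4, suit=diamonds}: Out (suit is diamonds).

Out, In, Out, Out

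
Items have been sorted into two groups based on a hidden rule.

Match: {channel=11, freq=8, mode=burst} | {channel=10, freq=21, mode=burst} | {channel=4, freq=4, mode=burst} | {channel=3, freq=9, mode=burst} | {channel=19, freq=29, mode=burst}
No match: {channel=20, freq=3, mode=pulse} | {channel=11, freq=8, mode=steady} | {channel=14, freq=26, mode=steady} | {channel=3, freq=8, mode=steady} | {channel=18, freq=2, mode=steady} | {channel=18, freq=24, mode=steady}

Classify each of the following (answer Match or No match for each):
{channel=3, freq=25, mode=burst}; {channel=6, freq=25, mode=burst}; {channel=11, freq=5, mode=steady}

Match, Match, No match

The common property of the 'Match' items is: mode is burst. No 'No match' item has it.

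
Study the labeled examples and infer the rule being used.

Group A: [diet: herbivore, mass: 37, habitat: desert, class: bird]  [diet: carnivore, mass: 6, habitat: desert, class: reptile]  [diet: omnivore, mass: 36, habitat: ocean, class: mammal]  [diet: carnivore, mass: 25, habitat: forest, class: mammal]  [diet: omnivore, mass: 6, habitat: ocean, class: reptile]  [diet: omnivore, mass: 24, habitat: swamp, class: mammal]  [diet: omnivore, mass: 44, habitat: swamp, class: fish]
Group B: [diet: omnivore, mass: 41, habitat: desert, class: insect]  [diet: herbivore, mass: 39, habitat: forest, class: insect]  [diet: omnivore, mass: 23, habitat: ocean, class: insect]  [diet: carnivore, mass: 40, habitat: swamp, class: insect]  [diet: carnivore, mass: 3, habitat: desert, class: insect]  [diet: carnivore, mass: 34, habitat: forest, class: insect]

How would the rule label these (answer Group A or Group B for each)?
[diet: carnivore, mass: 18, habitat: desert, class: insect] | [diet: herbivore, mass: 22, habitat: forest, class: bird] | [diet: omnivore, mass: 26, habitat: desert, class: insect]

Group B, Group A, Group B

All 'Group A' examples share one property — class is not insect — and every 'Group B' example lacks it.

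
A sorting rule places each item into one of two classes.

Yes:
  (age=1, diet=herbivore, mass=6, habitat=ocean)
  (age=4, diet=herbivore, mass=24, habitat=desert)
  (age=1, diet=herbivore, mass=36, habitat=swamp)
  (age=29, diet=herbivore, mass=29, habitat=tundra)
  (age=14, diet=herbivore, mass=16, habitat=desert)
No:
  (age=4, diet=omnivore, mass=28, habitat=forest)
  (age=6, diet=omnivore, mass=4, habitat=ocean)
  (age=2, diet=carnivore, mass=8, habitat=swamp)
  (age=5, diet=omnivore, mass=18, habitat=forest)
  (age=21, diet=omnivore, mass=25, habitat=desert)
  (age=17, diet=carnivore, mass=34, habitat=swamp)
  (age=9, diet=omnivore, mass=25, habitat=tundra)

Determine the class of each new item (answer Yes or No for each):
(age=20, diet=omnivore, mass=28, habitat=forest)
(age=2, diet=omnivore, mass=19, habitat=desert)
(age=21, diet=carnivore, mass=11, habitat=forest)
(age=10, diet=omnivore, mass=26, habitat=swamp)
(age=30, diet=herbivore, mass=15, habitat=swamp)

No, No, No, No, Yes

The distinguishing property — diet is herbivore — holds for all the 'Yes' cases and none of the 'No' cases.
(age=20, diet=omnivore, mass=28, habitat=forest): diet is omnivore, does not satisfy this → No.
(age=2, diet=omnivore, mass=19, habitat=desert): diet is omnivore, does not satisfy this → No.
(age=21, diet=carnivore, mass=11, habitat=forest): diet is carnivore, does not satisfy this → No.
(age=10, diet=omnivore, mass=26, habitat=swamp): diet is omnivore, does not satisfy this → No.
(age=30, diet=herbivore, mass=15, habitat=swamp): diet is herbivore, checks out → Yes.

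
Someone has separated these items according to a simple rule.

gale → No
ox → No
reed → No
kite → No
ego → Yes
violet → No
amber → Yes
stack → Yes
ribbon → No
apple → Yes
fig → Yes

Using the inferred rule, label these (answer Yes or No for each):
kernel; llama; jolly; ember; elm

No, Yes, Yes, Yes, Yes

The classifier is using: odd length.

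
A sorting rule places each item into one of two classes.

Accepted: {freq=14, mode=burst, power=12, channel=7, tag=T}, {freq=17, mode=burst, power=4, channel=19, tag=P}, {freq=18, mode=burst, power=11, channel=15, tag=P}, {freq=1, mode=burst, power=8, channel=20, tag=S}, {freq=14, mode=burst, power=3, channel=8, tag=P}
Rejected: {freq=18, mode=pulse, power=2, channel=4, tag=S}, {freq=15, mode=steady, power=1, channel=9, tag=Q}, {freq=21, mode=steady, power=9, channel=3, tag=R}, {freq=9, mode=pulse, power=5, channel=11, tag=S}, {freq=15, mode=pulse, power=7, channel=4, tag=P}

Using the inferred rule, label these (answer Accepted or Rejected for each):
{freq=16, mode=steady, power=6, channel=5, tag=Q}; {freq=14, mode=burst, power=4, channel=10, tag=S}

Rejected, Accepted

The classifier is using: mode is burst.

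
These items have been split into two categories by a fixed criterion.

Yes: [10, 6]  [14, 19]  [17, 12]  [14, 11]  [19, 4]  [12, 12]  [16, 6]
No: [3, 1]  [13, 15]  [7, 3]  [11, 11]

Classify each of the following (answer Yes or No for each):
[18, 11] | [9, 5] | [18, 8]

'Yes' ⟺ product is even.

Yes, No, Yes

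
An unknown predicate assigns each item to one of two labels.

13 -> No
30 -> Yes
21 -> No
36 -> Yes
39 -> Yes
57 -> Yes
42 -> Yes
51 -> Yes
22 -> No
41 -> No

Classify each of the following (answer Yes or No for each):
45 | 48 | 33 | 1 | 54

Yes, Yes, Yes, No, Yes

The classifier is using: multiple of 3 AND at least 22.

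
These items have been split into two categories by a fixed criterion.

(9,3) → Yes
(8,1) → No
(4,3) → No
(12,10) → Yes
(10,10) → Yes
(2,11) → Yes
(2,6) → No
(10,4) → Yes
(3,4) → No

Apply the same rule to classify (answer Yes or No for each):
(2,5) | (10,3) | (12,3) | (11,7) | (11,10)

No, Yes, Yes, Yes, Yes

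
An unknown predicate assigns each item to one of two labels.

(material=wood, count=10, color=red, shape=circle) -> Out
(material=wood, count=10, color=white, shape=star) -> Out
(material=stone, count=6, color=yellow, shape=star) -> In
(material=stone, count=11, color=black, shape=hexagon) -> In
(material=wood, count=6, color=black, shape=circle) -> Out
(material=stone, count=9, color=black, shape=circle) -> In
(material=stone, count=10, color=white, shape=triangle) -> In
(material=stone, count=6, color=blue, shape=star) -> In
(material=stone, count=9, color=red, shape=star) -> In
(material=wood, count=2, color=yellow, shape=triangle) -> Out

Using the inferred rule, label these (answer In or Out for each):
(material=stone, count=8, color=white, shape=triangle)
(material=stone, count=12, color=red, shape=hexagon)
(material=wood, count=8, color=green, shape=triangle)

The simplest hypothesis consistent with all the labels is: material is stone.
In: (material=stone, count=8, color=white, shape=triangle), since material is stone. In: (material=stone, count=12, color=red, shape=hexagon), since material is stone. Out: (material=wood, count=8, color=green, shape=triangle), since material is wood.

In, In, Out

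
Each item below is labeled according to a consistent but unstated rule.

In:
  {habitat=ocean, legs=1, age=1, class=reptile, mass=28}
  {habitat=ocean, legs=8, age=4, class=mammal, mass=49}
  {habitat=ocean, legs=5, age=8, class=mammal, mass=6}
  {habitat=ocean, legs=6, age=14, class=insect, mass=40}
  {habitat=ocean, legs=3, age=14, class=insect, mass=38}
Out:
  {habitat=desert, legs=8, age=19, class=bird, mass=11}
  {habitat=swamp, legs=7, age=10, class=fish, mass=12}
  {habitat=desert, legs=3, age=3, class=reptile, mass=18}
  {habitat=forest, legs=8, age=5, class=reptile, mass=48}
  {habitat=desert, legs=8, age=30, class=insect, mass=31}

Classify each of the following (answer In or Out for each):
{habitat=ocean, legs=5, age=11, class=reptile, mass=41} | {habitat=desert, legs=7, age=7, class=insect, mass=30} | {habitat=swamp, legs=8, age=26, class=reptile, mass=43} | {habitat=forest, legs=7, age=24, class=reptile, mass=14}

In, Out, Out, Out

The classifier is using: habitat is ocean.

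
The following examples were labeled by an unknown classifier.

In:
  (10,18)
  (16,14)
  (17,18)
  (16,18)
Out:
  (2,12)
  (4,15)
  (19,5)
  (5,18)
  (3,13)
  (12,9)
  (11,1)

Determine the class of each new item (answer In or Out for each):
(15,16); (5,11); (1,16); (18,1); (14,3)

In, Out, Out, Out, Out

The simplest hypothesis consistent with all the labels is: sum ≥ 28.
(15,16): 15+16 = 31, meets the rule → In.
(5,11): 5+11 = 16, does not fit → Out.
(1,16): 1+16 = 17, does not fit → Out.
(18,1): 18+1 = 19, does not fit → Out.
(14,3): 14+3 = 17, does not fit → Out.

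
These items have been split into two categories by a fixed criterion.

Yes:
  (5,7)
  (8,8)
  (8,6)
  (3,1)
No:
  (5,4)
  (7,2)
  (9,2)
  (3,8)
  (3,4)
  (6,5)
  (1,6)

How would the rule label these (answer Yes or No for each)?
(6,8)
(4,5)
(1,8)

Every 'Yes' example satisfies: sum is even. None of the 'No' examples do.

Yes, No, No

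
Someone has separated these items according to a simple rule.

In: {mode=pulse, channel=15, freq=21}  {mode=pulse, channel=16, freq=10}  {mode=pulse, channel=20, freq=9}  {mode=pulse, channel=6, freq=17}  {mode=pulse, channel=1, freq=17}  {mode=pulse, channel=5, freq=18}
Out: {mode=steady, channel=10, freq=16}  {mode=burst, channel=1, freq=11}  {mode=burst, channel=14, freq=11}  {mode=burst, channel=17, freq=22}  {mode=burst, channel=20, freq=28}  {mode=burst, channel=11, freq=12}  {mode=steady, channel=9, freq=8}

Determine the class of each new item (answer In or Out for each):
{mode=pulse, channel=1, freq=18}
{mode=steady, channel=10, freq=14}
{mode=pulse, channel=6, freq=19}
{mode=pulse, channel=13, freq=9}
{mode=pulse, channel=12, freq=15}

In, Out, In, In, In

The pattern is that an item is 'In' exactly when: mode is pulse.
{mode=pulse, channel=1, freq=18}: mode is pulse — passes, so In. {mode=steady, channel=10, freq=14}: mode is steady — fails the rule, so Out. {mode=pulse, channel=6, freq=19}: mode is pulse — passes, so In. {mode=pulse, channel=13, freq=9}: mode is pulse — passes, so In. {mode=pulse, channel=12, freq=15}: mode is pulse — passes, so In.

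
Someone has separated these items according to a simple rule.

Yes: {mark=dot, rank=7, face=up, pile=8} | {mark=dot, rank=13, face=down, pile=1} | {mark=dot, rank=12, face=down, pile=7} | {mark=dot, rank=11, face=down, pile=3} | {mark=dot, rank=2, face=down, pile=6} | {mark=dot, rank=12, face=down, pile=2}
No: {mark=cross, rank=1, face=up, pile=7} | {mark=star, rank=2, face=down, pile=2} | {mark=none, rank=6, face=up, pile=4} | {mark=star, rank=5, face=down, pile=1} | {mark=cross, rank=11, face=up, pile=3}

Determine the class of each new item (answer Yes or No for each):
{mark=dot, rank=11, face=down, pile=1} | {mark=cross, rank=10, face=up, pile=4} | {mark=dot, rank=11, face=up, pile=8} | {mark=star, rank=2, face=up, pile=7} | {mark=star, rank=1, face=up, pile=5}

Yes, No, Yes, No, No

'Yes' ⟺ mark is dot.
Yes: {mark=dot, rank=11, face=down, pile=1}, since mark is dot. No: {mark=cross, rank=10, face=up, pile=4}, since mark is cross. Yes: {mark=dot, rank=11, face=up, pile=8}, since mark is dot. No: {mark=star, rank=2, face=up, pile=7}, since mark is star. No: {mark=star, rank=1, face=up, pile=5}, since mark is star.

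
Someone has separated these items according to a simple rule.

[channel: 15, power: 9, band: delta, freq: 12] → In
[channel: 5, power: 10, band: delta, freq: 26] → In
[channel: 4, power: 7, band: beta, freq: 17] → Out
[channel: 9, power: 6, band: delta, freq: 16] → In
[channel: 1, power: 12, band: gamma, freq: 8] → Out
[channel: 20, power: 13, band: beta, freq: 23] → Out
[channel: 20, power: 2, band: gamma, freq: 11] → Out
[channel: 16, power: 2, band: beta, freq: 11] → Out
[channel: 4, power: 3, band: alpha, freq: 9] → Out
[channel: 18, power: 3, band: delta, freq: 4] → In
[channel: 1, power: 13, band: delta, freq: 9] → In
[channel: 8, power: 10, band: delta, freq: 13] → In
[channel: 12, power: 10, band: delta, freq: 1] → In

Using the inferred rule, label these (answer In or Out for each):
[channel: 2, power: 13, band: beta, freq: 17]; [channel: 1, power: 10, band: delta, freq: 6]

Out, In

The common property of the 'In' items is: band is delta. No 'Out' item has it.
[channel: 2, power: 13, band: beta, freq: 17]: band is beta — doesn't match, so Out. [channel: 1, power: 10, band: delta, freq: 6]: band is delta — qualifies, so In.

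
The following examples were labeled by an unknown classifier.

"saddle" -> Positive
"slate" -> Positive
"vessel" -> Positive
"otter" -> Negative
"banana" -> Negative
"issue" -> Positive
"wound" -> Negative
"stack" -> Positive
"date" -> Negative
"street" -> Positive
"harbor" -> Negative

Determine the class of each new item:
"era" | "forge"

Every 'Positive' example satisfies: contains 's'. None of the 'Negative' examples do.
Negative: "era", since no 's'.
Negative: "forge", since no 's'.

Negative, Negative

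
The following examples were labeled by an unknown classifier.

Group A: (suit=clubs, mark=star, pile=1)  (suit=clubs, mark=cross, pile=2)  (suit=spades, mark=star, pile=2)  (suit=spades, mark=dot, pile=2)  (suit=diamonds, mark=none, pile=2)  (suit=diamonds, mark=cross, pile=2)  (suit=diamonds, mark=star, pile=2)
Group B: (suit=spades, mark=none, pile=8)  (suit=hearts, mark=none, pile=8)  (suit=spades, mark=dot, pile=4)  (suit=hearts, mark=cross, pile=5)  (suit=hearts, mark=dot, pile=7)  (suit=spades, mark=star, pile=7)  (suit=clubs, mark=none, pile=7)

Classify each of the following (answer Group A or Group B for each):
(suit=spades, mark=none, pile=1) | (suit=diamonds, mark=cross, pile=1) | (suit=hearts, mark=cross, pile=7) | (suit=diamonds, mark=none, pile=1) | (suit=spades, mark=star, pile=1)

Group A, Group A, Group B, Group A, Group A

Rule: pile ≤ 2. This holds for each 'Group A' example and fails for each 'Group B' one.
(suit=spades, mark=none, pile=1): pile = 1, has this property → Group A.
(suit=diamonds, mark=cross, pile=1): pile = 1, has this property → Group A.
(suit=hearts, mark=cross, pile=7): pile = 7, doesn't qualify → Group B.
(suit=diamonds, mark=none, pile=1): pile = 1, has this property → Group A.
(suit=spades, mark=star, pile=1): pile = 1, has this property → Group A.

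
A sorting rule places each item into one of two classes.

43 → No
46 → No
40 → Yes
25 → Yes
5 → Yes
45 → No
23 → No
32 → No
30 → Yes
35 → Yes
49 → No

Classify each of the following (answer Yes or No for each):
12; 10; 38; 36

One predicate separates the groups cleanly: multiple of 5 AND at most 40.
12: 12 = 5·2 + 2, 12 ≤ 40 — lacks this property, so No.
10: 10 = 5·2, 10 ≤ 40 — qualifies, so Yes.
38: 38 = 5·7 + 3, 38 ≤ 40 — lacks this property, so No.
36: 36 = 5·7 + 1, 36 ≤ 40 — lacks this property, so No.

No, Yes, No, No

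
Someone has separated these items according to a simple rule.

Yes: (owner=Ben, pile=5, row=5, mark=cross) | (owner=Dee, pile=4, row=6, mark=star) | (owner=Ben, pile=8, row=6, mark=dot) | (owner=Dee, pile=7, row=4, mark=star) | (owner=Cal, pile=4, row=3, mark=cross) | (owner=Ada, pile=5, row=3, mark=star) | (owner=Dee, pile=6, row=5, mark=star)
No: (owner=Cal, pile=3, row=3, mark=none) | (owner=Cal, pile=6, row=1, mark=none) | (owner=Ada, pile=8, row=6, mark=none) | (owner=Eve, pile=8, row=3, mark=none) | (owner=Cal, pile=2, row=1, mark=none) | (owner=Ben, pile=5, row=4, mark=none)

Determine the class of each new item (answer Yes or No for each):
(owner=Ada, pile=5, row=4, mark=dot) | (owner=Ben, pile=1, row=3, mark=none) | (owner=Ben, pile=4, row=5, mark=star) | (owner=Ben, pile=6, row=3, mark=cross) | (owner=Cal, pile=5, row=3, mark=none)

All 'Yes' examples share one property — mark is not none — and every 'No' example lacks it.
Yes: (owner=Ada, pile=5, row=4, mark=dot), since mark is dot. No: (owner=Ben, pile=1, row=3, mark=none), since mark is none. Yes: (owner=Ben, pile=4, row=5, mark=star), since mark is star. Yes: (owner=Ben, pile=6, row=3, mark=cross), since mark is cross. No: (owner=Cal, pile=5, row=3, mark=none), since mark is none.

Yes, No, Yes, Yes, No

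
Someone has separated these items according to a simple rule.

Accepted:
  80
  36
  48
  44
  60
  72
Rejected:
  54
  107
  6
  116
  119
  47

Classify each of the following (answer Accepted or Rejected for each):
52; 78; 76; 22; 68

Accepted, Rejected, Accepted, Rejected, Accepted

The distinguishing property — multiple of 4 AND at most 80 — holds for all the 'Accepted' cases and none of the 'Rejected' cases.
52: Accepted (52 = 4·13, 52 ≤ 80). 78: Rejected (78 = 4·19 + 2, 78 ≤ 80). 76: Accepted (76 = 4·19, 76 ≤ 80). 22: Rejected (22 = 4·5 + 2, 22 ≤ 80). 68: Accepted (68 = 4·17, 68 ≤ 80).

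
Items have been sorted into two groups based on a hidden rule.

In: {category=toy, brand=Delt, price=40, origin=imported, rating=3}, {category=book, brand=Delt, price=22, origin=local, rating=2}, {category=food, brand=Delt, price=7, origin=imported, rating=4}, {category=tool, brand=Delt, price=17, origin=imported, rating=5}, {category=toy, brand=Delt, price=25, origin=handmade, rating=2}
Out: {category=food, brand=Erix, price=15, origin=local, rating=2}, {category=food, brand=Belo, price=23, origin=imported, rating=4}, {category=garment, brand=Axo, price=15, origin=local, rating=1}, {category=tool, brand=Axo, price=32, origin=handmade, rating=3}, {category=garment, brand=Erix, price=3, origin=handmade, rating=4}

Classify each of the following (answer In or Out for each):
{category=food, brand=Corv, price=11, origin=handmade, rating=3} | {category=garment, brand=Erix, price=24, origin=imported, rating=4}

Out, Out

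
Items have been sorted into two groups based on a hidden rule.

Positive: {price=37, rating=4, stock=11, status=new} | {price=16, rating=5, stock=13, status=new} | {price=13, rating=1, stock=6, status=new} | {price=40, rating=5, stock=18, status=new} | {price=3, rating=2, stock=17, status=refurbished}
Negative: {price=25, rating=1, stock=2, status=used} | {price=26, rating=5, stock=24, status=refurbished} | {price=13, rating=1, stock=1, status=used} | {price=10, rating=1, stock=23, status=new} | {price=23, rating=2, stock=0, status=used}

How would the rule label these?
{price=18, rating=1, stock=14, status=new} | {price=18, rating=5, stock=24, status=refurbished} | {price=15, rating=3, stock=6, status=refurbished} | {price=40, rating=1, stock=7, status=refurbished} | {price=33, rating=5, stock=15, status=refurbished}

Positive, Negative, Positive, Positive, Positive

The rule appears to be: stock ≥ 6 AND stock ≤ 18.
{price=18, rating=1, stock=14, status=new} → stock = 14 → Positive.
{price=18, rating=5, stock=24, status=refurbished} → stock = 24 → Negative.
{price=15, rating=3, stock=6, status=refurbished} → stock = 6 → Positive.
{price=40, rating=1, stock=7, status=refurbished} → stock = 7 → Positive.
{price=33, rating=5, stock=15, status=refurbished} → stock = 15 → Positive.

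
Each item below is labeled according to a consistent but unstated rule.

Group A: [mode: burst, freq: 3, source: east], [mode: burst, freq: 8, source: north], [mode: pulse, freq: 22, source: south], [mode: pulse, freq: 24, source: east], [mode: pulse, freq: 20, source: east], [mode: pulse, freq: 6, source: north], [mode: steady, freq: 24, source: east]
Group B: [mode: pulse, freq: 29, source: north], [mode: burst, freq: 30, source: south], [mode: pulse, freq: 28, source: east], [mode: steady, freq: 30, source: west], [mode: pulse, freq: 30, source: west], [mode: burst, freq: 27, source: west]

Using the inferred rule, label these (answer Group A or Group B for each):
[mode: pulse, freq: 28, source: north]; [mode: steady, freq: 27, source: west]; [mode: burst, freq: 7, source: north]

Group B, Group B, Group A

The distinguishing property — freq ≤ 24 — holds for all the 'Group A' cases and none of the 'Group B' cases.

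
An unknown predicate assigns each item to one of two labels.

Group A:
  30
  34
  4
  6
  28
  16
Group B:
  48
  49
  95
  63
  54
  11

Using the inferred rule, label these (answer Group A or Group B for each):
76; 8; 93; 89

Group B, Group A, Group B, Group B

The pattern is that an item is 'Group A' exactly when: even AND at most 34.
76: Group B (76 is even, 76 > 34).
8: Group A (8 is even, 8 ≤ 34).
93: Group B (93 is odd, 93 > 34).
89: Group B (89 is odd, 89 > 34).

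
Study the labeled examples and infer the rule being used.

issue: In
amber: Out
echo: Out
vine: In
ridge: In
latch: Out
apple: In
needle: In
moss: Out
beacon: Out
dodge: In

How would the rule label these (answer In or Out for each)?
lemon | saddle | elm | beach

Out, In, Out, Out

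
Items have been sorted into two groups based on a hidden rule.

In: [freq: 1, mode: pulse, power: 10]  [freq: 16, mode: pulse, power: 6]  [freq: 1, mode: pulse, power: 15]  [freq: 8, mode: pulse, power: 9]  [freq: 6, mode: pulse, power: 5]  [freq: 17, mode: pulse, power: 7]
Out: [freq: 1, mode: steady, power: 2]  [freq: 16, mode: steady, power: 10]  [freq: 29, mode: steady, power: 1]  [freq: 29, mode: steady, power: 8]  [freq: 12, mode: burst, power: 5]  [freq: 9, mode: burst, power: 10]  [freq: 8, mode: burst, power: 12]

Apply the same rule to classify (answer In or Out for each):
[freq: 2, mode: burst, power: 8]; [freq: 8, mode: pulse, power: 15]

The classifier is using: mode is pulse.
[freq: 2, mode: burst, power: 8]: Out (mode is burst).
[freq: 8, mode: pulse, power: 15]: In (mode is pulse).

Out, In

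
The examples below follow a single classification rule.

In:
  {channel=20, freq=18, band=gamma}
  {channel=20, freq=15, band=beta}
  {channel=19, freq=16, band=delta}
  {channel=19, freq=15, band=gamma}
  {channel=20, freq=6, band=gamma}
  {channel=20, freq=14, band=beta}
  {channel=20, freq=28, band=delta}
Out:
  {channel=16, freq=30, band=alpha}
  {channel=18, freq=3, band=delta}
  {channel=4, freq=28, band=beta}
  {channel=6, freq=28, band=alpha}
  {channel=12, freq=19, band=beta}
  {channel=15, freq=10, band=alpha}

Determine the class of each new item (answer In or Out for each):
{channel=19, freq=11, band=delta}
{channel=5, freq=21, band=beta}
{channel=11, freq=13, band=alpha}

In, Out, Out

Rule: channel ≥ 19. This holds for each 'In' example and fails for each 'Out' one.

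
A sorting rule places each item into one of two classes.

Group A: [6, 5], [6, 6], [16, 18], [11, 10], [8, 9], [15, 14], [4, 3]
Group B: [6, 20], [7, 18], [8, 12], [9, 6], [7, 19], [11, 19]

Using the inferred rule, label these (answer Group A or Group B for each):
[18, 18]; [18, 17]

Group A, Group A

The simplest hypothesis consistent with all the labels is: |first − second| ≤ 2.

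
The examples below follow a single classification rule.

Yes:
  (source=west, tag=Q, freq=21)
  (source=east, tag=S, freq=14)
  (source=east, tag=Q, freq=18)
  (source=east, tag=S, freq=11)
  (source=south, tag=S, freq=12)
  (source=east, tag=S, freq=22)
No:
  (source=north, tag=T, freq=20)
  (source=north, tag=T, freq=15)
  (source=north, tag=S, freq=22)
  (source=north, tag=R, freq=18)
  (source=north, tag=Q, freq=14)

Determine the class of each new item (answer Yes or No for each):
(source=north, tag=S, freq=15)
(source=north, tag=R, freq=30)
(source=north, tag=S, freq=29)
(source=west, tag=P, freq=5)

No, No, No, Yes

Rule: source is not north. This holds for each 'Yes' example and fails for each 'No' one.
(source=north, tag=S, freq=15): No (source is north).
(source=north, tag=R, freq=30): No (source is north).
(source=north, tag=S, freq=29): No (source is north).
(source=west, tag=P, freq=5): Yes (source is west).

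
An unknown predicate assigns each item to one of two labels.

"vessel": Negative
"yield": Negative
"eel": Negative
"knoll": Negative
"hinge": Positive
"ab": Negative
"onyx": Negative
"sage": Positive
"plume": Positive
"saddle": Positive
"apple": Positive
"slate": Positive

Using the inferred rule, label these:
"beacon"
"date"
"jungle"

Negative, Positive, Positive

The pattern is that an item is 'Positive' exactly when: ends with 'e'.
"beacon": ends with 'n', doesn't match → Negative.
"date": ends with 'e', has this property → Positive.
"jungle": ends with 'e', has this property → Positive.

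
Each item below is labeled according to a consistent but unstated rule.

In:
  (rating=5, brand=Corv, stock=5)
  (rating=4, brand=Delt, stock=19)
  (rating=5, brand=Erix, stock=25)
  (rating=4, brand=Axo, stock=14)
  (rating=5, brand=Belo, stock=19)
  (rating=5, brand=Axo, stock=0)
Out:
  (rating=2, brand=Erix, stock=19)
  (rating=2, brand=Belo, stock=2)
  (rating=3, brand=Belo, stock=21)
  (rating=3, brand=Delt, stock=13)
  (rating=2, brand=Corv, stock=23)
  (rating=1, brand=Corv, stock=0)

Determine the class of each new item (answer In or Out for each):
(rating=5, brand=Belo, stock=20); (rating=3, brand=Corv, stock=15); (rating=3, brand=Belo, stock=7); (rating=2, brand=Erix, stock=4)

Every 'In' example satisfies: rating ≥ 4. None of the 'Out' examples do.
(rating=5, brand=Belo, stock=20) → rating = 5 → In. (rating=3, brand=Corv, stock=15) → rating = 3 → Out. (rating=3, brand=Belo, stock=7) → rating = 3 → Out. (rating=2, brand=Erix, stock=4) → rating = 2 → Out.

In, Out, Out, Out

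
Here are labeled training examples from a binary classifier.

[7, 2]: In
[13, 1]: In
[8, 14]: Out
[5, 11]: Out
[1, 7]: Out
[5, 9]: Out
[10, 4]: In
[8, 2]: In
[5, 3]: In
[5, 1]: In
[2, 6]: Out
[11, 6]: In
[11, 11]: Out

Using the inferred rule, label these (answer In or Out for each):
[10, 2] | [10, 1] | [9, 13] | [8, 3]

In, In, Out, In

The pattern is that an item is 'In' exactly when: first > second.
[10, 2]: 10 > 2, satisfies this → In. [10, 1]: 10 > 1, satisfies this → In. [9, 13]: 9 < 13, doesn't match → Out. [8, 3]: 8 > 3, satisfies this → In.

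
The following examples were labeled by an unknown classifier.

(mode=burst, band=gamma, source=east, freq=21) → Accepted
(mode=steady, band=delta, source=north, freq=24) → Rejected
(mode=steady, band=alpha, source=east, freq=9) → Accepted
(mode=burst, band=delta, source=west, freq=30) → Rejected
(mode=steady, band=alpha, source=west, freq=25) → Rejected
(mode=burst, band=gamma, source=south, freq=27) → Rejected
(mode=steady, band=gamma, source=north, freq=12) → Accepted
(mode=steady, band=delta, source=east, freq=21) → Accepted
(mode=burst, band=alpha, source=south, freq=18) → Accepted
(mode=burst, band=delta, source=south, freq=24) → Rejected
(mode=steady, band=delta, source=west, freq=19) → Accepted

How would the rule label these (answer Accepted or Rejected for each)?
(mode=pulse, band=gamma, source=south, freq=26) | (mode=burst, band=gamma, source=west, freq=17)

The rule appears to be: freq ≤ 21.
(mode=pulse, band=gamma, source=south, freq=26): freq = 26, fails the rule → Rejected. (mode=burst, band=gamma, source=west, freq=17): freq = 17, fits → Accepted.

Rejected, Accepted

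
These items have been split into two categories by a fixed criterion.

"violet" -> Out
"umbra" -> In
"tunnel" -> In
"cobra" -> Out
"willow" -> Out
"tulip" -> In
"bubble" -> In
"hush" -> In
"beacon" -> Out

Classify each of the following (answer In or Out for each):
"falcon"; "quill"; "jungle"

A rule that fits every label: contains 'u' — true of each 'In' example, false of each 'Out' one.
"falcon": no 'u', fails this test → Out. "quill": has 'u', qualifies → In. "jungle": has 'u', qualifies → In.

Out, In, In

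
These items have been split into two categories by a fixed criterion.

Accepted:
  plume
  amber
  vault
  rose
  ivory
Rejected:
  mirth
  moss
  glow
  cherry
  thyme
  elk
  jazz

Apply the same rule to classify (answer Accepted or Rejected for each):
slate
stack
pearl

Accepted, Rejected, Accepted

A rule that fits every label: has ≥ 2 vowels — true of each 'Accepted' example, false of each 'Rejected' one.
Accepted: slate, since 2 vowels.
Rejected: stack, since 1 vowel.
Accepted: pearl, since 2 vowels.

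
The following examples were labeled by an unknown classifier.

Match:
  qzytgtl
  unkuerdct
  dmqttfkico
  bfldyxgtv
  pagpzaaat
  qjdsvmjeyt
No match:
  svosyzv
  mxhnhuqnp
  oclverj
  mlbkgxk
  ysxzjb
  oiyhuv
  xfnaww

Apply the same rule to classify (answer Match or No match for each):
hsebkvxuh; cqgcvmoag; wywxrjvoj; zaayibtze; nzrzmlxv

The pattern is that an item is 'Match' exactly when: contains 't'.

No match, No match, No match, Match, No match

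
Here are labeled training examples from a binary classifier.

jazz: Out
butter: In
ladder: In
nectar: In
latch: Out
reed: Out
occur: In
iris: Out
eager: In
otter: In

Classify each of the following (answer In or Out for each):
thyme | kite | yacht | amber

Out, Out, Out, In

The simplest hypothesis consistent with all the labels is: ends with 'r'.
thyme: Out (ends with 'e').
kite: Out (ends with 'e').
yacht: Out (ends with 't').
amber: In (ends with 'r').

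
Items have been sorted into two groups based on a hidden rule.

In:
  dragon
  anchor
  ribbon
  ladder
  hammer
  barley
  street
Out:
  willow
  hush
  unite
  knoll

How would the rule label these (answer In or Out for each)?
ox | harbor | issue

Out, In, Out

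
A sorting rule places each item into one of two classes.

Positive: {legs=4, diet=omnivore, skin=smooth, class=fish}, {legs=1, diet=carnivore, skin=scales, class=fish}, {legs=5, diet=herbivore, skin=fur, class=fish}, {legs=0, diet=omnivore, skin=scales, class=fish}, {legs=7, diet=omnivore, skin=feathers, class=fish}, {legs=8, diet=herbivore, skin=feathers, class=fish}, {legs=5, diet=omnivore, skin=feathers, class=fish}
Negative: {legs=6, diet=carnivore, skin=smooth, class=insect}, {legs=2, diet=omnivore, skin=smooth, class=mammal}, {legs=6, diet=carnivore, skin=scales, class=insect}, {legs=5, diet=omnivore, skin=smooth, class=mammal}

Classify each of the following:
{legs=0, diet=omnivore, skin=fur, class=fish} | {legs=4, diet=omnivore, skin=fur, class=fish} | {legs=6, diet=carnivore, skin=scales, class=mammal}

One predicate separates the groups cleanly: class is fish.
{legs=0, diet=omnivore, skin=fur, class=fish} — class is fish, hence Positive.
{legs=4, diet=omnivore, skin=fur, class=fish} — class is fish, hence Positive.
{legs=6, diet=carnivore, skin=scales, class=mammal} — class is mammal, hence Negative.

Positive, Positive, Negative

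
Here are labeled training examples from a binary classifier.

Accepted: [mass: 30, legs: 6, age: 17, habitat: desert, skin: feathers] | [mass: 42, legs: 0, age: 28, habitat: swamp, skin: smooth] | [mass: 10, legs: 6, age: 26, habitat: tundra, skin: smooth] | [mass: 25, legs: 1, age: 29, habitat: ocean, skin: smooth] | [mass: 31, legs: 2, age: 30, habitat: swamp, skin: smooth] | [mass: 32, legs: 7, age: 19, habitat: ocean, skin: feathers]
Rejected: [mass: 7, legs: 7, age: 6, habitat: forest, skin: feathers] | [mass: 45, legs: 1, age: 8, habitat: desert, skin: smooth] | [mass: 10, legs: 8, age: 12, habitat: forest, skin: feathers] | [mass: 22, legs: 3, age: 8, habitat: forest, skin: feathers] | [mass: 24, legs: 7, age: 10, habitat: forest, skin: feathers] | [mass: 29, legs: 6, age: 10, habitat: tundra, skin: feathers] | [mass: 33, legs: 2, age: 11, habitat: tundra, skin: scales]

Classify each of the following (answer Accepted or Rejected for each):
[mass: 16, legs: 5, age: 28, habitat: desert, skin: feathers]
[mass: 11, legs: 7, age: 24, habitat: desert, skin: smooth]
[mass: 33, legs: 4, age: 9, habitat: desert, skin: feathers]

Accepted, Accepted, Rejected

Every 'Accepted' example satisfies: age ≥ 17. None of the 'Rejected' examples do.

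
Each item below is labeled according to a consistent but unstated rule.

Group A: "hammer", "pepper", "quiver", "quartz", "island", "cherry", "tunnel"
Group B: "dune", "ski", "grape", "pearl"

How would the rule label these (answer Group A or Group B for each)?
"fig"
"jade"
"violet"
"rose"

The distinguishing property — length 6 — holds for all the 'Group A' cases and none of the 'Group B' cases.
"fig": length 3 — doesn't qualify, so Group B.
"jade": length 4 — doesn't qualify, so Group B.
"violet": length 6 — satisfies this, so Group A.
"rose": length 4 — doesn't qualify, so Group B.

Group B, Group B, Group A, Group B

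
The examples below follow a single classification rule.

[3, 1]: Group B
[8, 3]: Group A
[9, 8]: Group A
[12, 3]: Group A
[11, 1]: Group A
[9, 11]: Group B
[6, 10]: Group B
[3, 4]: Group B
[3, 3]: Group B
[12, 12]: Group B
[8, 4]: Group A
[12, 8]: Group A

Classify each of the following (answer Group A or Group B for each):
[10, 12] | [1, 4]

Group B, Group B

The pattern is that an item is 'Group A' exactly when: first > second AND sum ≥ 6.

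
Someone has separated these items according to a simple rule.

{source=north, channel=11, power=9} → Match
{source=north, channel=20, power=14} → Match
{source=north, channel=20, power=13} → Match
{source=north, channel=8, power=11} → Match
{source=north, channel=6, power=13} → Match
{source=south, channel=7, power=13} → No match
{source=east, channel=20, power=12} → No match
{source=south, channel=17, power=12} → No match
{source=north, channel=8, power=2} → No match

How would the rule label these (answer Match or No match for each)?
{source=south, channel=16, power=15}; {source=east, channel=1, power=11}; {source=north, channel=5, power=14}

Rule: source is north AND power ≥ 9. This holds for each 'Match' example and fails for each 'No match' one.
{source=south, channel=16, power=15} → source is south, power = 15 → No match.
{source=east, channel=1, power=11} → source is east, power = 11 → No match.
{source=north, channel=5, power=14} → source is north, power = 14 → Match.

No match, No match, Match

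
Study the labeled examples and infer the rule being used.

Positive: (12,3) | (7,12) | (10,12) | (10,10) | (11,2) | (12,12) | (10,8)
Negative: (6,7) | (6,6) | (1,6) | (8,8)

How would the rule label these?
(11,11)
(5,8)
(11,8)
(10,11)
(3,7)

Positive, Negative, Positive, Positive, Negative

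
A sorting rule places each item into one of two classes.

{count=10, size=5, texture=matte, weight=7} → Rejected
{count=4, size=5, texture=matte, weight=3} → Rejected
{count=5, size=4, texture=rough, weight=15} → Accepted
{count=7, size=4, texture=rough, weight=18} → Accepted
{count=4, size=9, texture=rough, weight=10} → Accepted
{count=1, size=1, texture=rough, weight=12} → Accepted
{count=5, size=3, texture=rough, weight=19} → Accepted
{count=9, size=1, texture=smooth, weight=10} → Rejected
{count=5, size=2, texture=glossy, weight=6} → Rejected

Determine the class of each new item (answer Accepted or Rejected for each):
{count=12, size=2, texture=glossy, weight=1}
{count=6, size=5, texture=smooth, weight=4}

Checking candidate rules against both groups, what survives is: texture is rough.
Rejected: {count=12, size=2, texture=glossy, weight=1}, since texture is glossy. Rejected: {count=6, size=5, texture=smooth, weight=4}, since texture is smooth.

Rejected, Rejected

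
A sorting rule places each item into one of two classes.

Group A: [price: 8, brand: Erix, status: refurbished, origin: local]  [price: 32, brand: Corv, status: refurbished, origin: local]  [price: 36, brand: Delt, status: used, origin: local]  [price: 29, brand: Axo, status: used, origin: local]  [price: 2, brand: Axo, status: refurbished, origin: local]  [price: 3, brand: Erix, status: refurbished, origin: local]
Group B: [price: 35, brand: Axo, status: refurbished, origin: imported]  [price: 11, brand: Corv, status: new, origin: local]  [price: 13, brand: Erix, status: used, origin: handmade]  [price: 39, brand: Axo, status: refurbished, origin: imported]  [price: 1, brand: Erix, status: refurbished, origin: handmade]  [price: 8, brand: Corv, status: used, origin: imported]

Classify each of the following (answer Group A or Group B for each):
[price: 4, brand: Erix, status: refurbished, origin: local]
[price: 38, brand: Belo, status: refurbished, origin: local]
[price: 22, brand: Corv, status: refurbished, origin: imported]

The simplest hypothesis consistent with all the labels is: origin is local AND price ≠ 11.
[price: 4, brand: Erix, status: refurbished, origin: local]: origin is local, price = 4 — qualifies, so Group A. [price: 38, brand: Belo, status: refurbished, origin: local]: origin is local, price = 38 — qualifies, so Group A. [price: 22, brand: Corv, status: refurbished, origin: imported]: origin is imported, price = 22 — does not pass, so Group B.

Group A, Group A, Group B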